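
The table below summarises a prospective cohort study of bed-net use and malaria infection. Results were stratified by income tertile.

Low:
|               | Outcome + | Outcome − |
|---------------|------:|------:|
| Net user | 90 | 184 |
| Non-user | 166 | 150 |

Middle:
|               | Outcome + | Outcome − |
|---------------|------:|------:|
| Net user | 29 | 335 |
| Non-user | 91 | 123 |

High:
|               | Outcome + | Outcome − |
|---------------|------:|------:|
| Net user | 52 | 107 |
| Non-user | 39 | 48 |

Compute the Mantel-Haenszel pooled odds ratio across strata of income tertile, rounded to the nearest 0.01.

OR_MH = Σ(aᵢdᵢ/nᵢ) / Σ(bᵢcᵢ/nᵢ), where nᵢ is the stratum total.
Stratum 1 (Low): n = 590; a·d/n = 90·150/590 = 22.8814; b·c/n = 184·166/590 = 51.7695
Stratum 2 (Middle): n = 578; a·d/n = 29·123/578 = 6.1713; b·c/n = 335·91/578 = 52.7422
Stratum 3 (High): n = 246; a·d/n = 52·48/246 = 10.1463; b·c/n = 107·39/246 = 16.9634
OR_MH = (22.8814 + 6.1713 + 10.1463) / (51.7695 + 52.7422 + 16.9634) = 39.1990 / 121.4751 = 0.32269

0.32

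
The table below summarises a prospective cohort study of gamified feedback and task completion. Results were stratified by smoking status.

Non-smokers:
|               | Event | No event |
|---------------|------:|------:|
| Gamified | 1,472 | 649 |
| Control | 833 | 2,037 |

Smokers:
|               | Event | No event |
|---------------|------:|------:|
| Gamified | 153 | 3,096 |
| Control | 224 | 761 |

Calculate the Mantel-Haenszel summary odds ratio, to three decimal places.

OR_MH = Σ(aᵢdᵢ/nᵢ) / Σ(bᵢcᵢ/nᵢ), where nᵢ is the stratum total.
Stratum 1 (Non-smokers): n = 4991; a·d/n = 1472·2037/4991 = 600.7742; b·c/n = 649·833/4991 = 108.3184
Stratum 2 (Smokers): n = 4234; a·d/n = 153·761/4234 = 27.4995; b·c/n = 3096·224/4234 = 163.7940
OR_MH = (600.7742 + 27.4995) / (108.3184 + 163.7940) = 628.2737 / 272.1124 = 2.30888

2.309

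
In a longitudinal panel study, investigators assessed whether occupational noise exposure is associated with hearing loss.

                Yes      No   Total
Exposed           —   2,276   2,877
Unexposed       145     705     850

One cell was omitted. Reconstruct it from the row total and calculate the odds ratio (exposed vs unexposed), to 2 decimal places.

The missing cell is in the exposed row: 2877 − 2276 = 601.
So a = 601, b = 2276, c = 145, d = 705.
OR = (a·d)/(b·c) = (601 × 705) / (2276 × 145) = 423705 / 330020 = 1.28388

1.28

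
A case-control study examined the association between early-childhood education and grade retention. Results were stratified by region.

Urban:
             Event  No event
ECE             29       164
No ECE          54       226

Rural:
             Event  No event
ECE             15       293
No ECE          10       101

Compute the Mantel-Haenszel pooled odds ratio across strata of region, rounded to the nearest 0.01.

0.68

OR_MH = Σ(aᵢdᵢ/nᵢ) / Σ(bᵢcᵢ/nᵢ), where nᵢ is the stratum total.
Stratum 1 (Urban): n = 473; a·d/n = 29·226/473 = 13.8562; b·c/n = 164·54/473 = 18.7230
Stratum 2 (Rural): n = 419; a·d/n = 15·101/419 = 3.6158; b·c/n = 293·10/419 = 6.9928
OR_MH = (13.8562 + 3.6158) / (18.7230 + 6.9928) = 17.4720 / 25.7159 = 0.67942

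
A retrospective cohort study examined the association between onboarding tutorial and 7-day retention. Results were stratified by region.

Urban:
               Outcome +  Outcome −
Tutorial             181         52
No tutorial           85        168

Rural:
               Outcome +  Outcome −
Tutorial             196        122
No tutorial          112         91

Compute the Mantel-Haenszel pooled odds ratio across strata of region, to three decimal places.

OR_MH = Σ(aᵢdᵢ/nᵢ) / Σ(bᵢcᵢ/nᵢ), where nᵢ is the stratum total.
Stratum 1 (Urban): n = 486; a·d/n = 181·168/486 = 62.5679; b·c/n = 52·85/486 = 9.0947
Stratum 2 (Rural): n = 521; a·d/n = 196·91/521 = 34.2342; b·c/n = 122·112/521 = 26.2265
OR_MH = (62.5679 + 34.2342) / (9.0947 + 26.2265) = 96.8021 / 35.3211 = 2.74063

2.741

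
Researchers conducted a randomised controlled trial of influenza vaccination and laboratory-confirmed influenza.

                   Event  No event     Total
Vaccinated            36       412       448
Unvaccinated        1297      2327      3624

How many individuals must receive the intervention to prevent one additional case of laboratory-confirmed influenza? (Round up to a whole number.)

4

Risk in treated group = 36/448 = 0.08036; risk in control = 1297/3624 = 0.35789.
Absolute risk reduction = 0.35789 − 0.08036 = 0.27753
NNT = 1 / ARR = 1 / 0.27753 = 3.603 → round up → 4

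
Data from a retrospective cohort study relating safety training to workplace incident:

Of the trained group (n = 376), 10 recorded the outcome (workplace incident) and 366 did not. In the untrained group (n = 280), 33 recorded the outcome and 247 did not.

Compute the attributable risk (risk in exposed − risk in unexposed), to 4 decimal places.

-0.0913

From the description: a = 10, b = 366, c = 33, d = 247.
Risk in exposed = 10/376 = 0.026596; risk in unexposed = 33/280 = 0.117857.
Risk difference = 0.026596 − 0.117857 = -0.091261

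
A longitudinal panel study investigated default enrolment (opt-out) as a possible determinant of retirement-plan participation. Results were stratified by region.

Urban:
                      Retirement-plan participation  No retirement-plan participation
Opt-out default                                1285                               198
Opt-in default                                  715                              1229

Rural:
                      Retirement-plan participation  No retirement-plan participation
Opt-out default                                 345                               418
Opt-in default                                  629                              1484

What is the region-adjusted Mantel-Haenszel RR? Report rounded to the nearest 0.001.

2.063

RR_MH = Σ(aᵢ·n₀ᵢ/nᵢ) / Σ(cᵢ·n₁ᵢ/nᵢ), with n₁ᵢ = aᵢ+bᵢ (exposed), n₀ᵢ = cᵢ+dᵢ (unexposed), nᵢ = n₁ᵢ+n₀ᵢ.
Stratum 1 (Urban): n₁ = 1483, n₀ = 1944, n = 3427; a·n₀/n = 1285·1944/3427 = 728.9291; c·n₁/n = 715·1483/3427 = 309.4091
Stratum 2 (Rural): n₁ = 763, n₀ = 2113, n = 2876; a·n₀/n = 345·2113/2876 = 253.4718; c·n₁/n = 629·763/2876 = 166.8731
RR_MH = (728.9291 + 253.4718) / (309.4091 + 166.8731) = 982.4009 / 476.2822 = 2.06264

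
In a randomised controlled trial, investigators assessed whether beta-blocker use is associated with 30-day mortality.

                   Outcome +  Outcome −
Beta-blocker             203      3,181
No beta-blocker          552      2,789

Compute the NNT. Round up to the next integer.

10

Risk in treated group = 203/3384 = 0.05999; risk in control = 552/3341 = 0.16522.
Absolute risk reduction = 0.16522 − 0.05999 = 0.10523
NNT = 1 / ARR = 1 / 0.10523 = 9.503 → round up → 10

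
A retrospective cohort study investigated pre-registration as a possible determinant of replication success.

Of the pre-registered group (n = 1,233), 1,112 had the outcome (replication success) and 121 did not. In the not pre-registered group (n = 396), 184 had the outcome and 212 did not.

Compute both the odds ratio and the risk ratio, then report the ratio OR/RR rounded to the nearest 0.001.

From the description: a = 1112, b = 121, c = 184, d = 212.
OR = (1112·212)/(121·184) = 235744/22264 = 10.58857
Risk in exposed = 1112/1233 = 0.90187; risk in unexposed = 184/396 = 0.46465; RR = 1.94097
OR/RR = 10.58857 / 1.94097 = 5.45530
The outcome is not rare, so the OR lies further from 1 than the RR.

5.455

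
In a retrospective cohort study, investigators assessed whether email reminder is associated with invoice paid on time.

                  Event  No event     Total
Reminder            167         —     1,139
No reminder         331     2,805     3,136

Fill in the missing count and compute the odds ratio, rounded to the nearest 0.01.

1.46

The missing cell is in the exposed row: 1139 − 167 = 972.
So a = 167, b = 972, c = 331, d = 2805.
OR = (a·d)/(b·c) = (167 × 2805) / (972 × 331) = 468435 / 321732 = 1.45598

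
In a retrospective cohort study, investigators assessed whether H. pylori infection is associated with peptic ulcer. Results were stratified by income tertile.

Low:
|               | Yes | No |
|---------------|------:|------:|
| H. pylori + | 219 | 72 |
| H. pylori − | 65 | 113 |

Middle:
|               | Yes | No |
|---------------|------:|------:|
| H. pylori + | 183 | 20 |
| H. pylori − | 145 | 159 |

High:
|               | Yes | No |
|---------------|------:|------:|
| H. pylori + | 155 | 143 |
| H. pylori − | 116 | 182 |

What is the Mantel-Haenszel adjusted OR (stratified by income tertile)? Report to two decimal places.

OR_MH = Σ(aᵢdᵢ/nᵢ) / Σ(bᵢcᵢ/nᵢ), where nᵢ is the stratum total.
Stratum 1 (Low): n = 469; a·d/n = 219·113/469 = 52.7655; b·c/n = 72·65/469 = 9.9787
Stratum 2 (Middle): n = 507; a·d/n = 183·159/507 = 57.3905; b·c/n = 20·145/507 = 5.7199
Stratum 3 (High): n = 596; a·d/n = 155·182/596 = 47.3322; b·c/n = 143·116/596 = 27.8322
OR_MH = (52.7655 + 57.3905 + 47.3322) / (9.9787 + 5.7199 + 27.8322) = 157.4882 / 43.5308 = 3.61786

3.62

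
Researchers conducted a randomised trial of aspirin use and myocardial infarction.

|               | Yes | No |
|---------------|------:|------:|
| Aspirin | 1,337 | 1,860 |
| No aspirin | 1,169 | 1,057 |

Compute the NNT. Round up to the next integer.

Risk in treated group = 1337/3197 = 0.41820; risk in control = 1169/2226 = 0.52516.
Absolute risk reduction = 0.52516 − 0.41820 = 0.10695
NNT = 1 / ARR = 1 / 0.10695 = 9.350 → round up → 10

10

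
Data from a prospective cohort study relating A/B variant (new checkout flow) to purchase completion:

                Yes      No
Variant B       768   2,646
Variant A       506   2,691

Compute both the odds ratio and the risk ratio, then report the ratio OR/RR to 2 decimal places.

Cells: a = 768, b = 2646, c = 506, d = 2691.
OR = (768·2691)/(2646·506) = 2066688/1338876 = 1.54360
Risk in exposed = 768/3414 = 0.22496; risk in unexposed = 506/3197 = 0.15827; RR = 1.42131
OR/RR = 1.54360 / 1.42131 = 1.08604
The outcome is not rare, so the OR lies further from 1 than the RR.

1.09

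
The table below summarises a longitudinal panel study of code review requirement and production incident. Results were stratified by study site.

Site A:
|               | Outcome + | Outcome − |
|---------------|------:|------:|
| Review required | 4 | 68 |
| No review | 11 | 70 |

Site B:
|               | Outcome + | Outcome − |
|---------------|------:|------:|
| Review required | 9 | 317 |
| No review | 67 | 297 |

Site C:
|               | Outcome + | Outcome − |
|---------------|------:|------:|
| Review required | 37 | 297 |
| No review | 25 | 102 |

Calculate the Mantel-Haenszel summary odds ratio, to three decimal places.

OR_MH = Σ(aᵢdᵢ/nᵢ) / Σ(bᵢcᵢ/nᵢ), where nᵢ is the stratum total.
Stratum 1 (Site A): n = 153; a·d/n = 4·70/153 = 1.8301; b·c/n = 68·11/153 = 4.8889
Stratum 2 (Site B): n = 690; a·d/n = 9·297/690 = 3.8739; b·c/n = 317·67/690 = 30.7812
Stratum 3 (Site C): n = 461; a·d/n = 37·102/461 = 8.1866; b·c/n = 297·25/461 = 16.1063
OR_MH = (1.8301 + 3.8739 + 8.1866) / (4.8889 + 30.7812 + 16.1063) = 13.8905 / 51.7763 = 0.26828

0.268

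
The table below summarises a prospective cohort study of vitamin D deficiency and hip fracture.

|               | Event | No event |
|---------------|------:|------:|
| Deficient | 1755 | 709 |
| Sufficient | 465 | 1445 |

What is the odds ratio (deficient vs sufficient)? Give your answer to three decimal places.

Cells: a = 1755, b = 709, c = 465, d = 1445.
OR = (a·d)/(b·c) = (1755 × 1445) / (709 × 465) = 2535975 / 329685 = 7.69212
The odds of hip fracture are about 7.69 times as high in the deficient group.

7.692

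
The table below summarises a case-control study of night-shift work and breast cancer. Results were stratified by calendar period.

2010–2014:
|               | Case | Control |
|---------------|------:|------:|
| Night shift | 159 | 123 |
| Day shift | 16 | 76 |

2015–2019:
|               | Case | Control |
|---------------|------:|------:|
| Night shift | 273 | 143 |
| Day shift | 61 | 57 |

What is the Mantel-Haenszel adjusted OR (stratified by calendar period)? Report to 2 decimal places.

2.85

OR_MH = Σ(aᵢdᵢ/nᵢ) / Σ(bᵢcᵢ/nᵢ), where nᵢ is the stratum total.
Stratum 1 (2010–2014): n = 374; a·d/n = 159·76/374 = 32.3102; b·c/n = 123·16/374 = 5.2620
Stratum 2 (2015–2019): n = 534; a·d/n = 273·57/534 = 29.1404; b·c/n = 143·61/534 = 16.3352
OR_MH = (32.3102 + 29.1404) / (5.2620 + 16.3352) = 61.4506 / 21.5972 = 2.84530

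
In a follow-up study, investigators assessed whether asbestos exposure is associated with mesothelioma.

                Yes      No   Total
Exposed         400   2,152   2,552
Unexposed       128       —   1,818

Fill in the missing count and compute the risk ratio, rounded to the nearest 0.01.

2.23

The missing cell is in the unexposed row: 1818 − 128 = 1690.
So a = 400, b = 2152, c = 128, d = 1690.
RR = [a/(a+b)] / [c/(c+d)] = (400/2552) / (128/1818) = 0.15674/0.07041 = 2.22620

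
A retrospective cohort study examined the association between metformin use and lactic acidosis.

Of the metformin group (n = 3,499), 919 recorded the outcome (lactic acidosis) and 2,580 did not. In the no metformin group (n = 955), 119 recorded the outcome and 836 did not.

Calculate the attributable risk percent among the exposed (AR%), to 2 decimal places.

From the description: a = 919, b = 2580, c = 119, d = 836.
Risk in exposed = 919/3499 = 0.26265; risk in unexposed = 119/955 = 0.12461.
RR = 0.26265/0.12461 = 2.10779
AR% = (RR − 1)/RR × 100 = (2.10779 − 1)/2.10779 × 100 = 52.5570%

52.56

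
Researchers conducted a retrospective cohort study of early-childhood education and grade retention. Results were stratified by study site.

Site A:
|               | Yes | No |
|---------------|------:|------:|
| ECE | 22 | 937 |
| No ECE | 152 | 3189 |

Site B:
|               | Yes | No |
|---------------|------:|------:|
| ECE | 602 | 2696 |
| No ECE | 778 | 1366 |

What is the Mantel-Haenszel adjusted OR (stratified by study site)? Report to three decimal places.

0.400

OR_MH = Σ(aᵢdᵢ/nᵢ) / Σ(bᵢcᵢ/nᵢ), where nᵢ is the stratum total.
Stratum 1 (Site A): n = 4300; a·d/n = 22·3189/4300 = 16.3158; b·c/n = 937·152/4300 = 33.1219
Stratum 2 (Site B): n = 5442; a·d/n = 602·1366/5442 = 151.1084; b·c/n = 2696·778/5442 = 385.4259
OR_MH = (16.3158 + 151.1084) / (33.1219 + 385.4259) = 167.4242 / 418.5478 = 0.40001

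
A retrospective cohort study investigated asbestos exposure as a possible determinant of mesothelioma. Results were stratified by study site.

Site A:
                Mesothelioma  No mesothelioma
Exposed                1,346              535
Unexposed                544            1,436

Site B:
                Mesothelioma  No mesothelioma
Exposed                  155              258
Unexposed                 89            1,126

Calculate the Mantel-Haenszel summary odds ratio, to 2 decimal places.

OR_MH = Σ(aᵢdᵢ/nᵢ) / Σ(bᵢcᵢ/nᵢ), where nᵢ is the stratum total.
Stratum 1 (Site A): n = 3861; a·d/n = 1346·1436/3861 = 500.6102; b·c/n = 535·544/3861 = 75.3794
Stratum 2 (Site B): n = 1628; a·d/n = 155·1126/1628 = 107.2052; b·c/n = 258·89/1628 = 14.1044
OR_MH = (500.6102 + 107.2052) / (75.3794 + 14.1044) = 607.8154 / 89.4839 = 6.79246

6.79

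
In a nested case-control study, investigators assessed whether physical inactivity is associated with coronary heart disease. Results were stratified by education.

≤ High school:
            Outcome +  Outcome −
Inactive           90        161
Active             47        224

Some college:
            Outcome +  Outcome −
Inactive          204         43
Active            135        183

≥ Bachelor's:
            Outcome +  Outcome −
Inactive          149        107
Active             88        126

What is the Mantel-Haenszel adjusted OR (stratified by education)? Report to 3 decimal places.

OR_MH = Σ(aᵢdᵢ/nᵢ) / Σ(bᵢcᵢ/nᵢ), where nᵢ is the stratum total.
Stratum 1 (≤ High school): n = 522; a·d/n = 90·224/522 = 38.6207; b·c/n = 161·47/522 = 14.4962
Stratum 2 (Some college): n = 565; a·d/n = 204·183/565 = 66.0743; b·c/n = 43·135/565 = 10.2743
Stratum 3 (≥ Bachelor's): n = 470; a·d/n = 149·126/470 = 39.9447; b·c/n = 107·88/470 = 20.0340
OR_MH = (38.6207 + 66.0743 + 39.9447) / (14.4962 + 10.2743 + 20.0340) = 144.6397 / 44.8045 = 3.22824

3.228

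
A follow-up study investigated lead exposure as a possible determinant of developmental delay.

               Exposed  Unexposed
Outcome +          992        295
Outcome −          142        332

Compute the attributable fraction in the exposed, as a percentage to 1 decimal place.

46.2

Reading the table with exposure as columns: a = 992 (Exposed, case), b = 142 (Exposed, non-case), c = 295 (Unexposed, case), d = 332.
Risk in exposed = 992/1134 = 0.87478; risk in unexposed = 295/627 = 0.47049.
RR = 0.87478/0.47049 = 1.85928
AR% = (RR − 1)/RR × 100 = (1.85928 − 1)/1.85928 × 100 = 46.2157%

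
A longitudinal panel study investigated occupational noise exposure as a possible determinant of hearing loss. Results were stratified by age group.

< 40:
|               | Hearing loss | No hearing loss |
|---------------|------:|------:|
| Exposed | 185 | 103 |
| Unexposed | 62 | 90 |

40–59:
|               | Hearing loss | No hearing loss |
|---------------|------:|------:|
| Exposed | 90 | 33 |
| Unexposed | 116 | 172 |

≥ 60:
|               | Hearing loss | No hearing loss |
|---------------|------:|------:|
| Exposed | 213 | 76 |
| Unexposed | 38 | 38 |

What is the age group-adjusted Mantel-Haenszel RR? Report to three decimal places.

1.626

RR_MH = Σ(aᵢ·n₀ᵢ/nᵢ) / Σ(cᵢ·n₁ᵢ/nᵢ), with n₁ᵢ = aᵢ+bᵢ (exposed), n₀ᵢ = cᵢ+dᵢ (unexposed), nᵢ = n₁ᵢ+n₀ᵢ.
Stratum 1 (< 40): n₁ = 288, n₀ = 152, n = 440; a·n₀/n = 185·152/440 = 63.9091; c·n₁/n = 62·288/440 = 40.5818
Stratum 2 (40–59): n₁ = 123, n₀ = 288, n = 411; a·n₀/n = 90·288/411 = 63.0657; c·n₁/n = 116·123/411 = 34.7153
Stratum 3 (≥ 60): n₁ = 289, n₀ = 76, n = 365; a·n₀/n = 213·76/365 = 44.3507; c·n₁/n = 38·289/365 = 30.0877
RR_MH = (63.9091 + 63.0657 + 44.3507) / (40.5818 + 34.7153 + 30.0877) = 171.3255 / 105.3848 = 1.62571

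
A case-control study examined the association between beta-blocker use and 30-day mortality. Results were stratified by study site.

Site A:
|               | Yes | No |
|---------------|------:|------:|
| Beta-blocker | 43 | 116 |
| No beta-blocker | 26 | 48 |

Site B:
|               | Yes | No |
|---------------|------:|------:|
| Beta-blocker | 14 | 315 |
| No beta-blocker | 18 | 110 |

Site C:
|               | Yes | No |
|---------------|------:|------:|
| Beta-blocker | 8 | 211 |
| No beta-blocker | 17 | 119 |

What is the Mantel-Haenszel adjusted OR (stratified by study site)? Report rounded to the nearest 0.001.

OR_MH = Σ(aᵢdᵢ/nᵢ) / Σ(bᵢcᵢ/nᵢ), where nᵢ is the stratum total.
Stratum 1 (Site A): n = 233; a·d/n = 43·48/233 = 8.8584; b·c/n = 116·26/233 = 12.9442
Stratum 2 (Site B): n = 457; a·d/n = 14·110/457 = 3.3698; b·c/n = 315·18/457 = 12.4070
Stratum 3 (Site C): n = 355; a·d/n = 8·119/355 = 2.6817; b·c/n = 211·17/355 = 10.1042
OR_MH = (8.8584 + 3.3698 + 2.6817) / (12.9442 + 12.4070 + 10.1042) = 14.9099 / 35.4554 = 0.42052

0.421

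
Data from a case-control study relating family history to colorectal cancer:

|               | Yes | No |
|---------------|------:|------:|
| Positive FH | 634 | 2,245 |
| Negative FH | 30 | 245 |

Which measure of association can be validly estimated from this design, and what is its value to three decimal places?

2.306

Cells: a = 634, b = 2245, c = 30, d = 245.
This is a case-control study: participants were sampled on outcome status, so risks in the source population cannot be estimated directly — relative risk is not valid here. The odds ratio is the appropriate measure.
OR = (a·d)/(b·c) = (634 × 245) / (2245 × 30) = 155330 / 67350 = 2.30631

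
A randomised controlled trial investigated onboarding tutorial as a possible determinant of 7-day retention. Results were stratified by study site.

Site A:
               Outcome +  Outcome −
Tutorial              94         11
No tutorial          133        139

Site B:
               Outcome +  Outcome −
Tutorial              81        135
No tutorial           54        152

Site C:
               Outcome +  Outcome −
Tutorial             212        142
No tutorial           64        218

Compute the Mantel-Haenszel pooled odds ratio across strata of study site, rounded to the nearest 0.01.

OR_MH = Σ(aᵢdᵢ/nᵢ) / Σ(bᵢcᵢ/nᵢ), where nᵢ is the stratum total.
Stratum 1 (Site A): n = 377; a·d/n = 94·139/377 = 34.6578; b·c/n = 11·133/377 = 3.8806
Stratum 2 (Site B): n = 422; a·d/n = 81·152/422 = 29.1754; b·c/n = 135·54/422 = 17.2749
Stratum 3 (Site C): n = 636; a·d/n = 212·218/636 = 72.6667; b·c/n = 142·64/636 = 14.2893
OR_MH = (34.6578 + 29.1754 + 72.6667) / (3.8806 + 17.2749 + 14.2893) = 136.4998 / 35.4448 = 3.85105

3.85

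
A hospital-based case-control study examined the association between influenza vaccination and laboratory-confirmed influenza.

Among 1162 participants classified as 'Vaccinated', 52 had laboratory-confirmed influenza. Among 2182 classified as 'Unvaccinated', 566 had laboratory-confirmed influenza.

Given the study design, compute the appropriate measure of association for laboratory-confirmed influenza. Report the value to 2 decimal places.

From the description: a = 52, b = 1110, c = 566, d = 1616.
This is a hospital-based case-control study: participants were sampled on outcome status, so risks in the source population cannot be estimated directly — relative risk is not valid here. The odds ratio is the appropriate measure.
OR = (a·d)/(b·c) = (52 × 1616) / (1110 × 566) = 84032 / 628260 = 0.13375

0.13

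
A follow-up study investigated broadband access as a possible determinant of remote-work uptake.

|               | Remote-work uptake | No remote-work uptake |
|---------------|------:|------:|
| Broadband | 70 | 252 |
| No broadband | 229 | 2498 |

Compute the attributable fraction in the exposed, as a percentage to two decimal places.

Cells: a = 70, b = 252, c = 229, d = 2498.
Risk in exposed = 70/322 = 0.21739; risk in unexposed = 229/2727 = 0.08398.
RR = 0.21739/0.08398 = 2.58876
AR% = (RR − 1)/RR × 100 = (2.58876 − 1)/2.58876 × 100 = 61.3715%

61.37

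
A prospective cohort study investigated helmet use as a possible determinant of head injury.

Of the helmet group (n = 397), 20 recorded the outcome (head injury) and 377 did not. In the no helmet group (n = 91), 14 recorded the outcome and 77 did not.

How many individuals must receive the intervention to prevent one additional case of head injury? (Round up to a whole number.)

Risk in treated group = 20/397 = 0.05038; risk in control = 14/91 = 0.15385.
Absolute risk reduction = 0.15385 − 0.05038 = 0.10347
NNT = 1 / ARR = 1 / 0.10347 = 9.665 → round up → 10

10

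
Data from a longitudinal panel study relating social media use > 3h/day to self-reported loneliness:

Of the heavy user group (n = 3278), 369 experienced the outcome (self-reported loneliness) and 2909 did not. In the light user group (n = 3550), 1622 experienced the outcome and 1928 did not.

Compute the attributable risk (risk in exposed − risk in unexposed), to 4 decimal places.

From the description: a = 369, b = 2909, c = 1622, d = 1928.
Risk in exposed = 369/3278 = 0.112569; risk in unexposed = 1622/3550 = 0.456901.
Risk difference = 0.112569 − 0.456901 = -0.344333

-0.3443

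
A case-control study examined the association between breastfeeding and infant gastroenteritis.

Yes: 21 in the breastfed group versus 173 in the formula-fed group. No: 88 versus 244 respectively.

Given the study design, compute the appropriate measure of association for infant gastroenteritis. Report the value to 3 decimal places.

From the description: a = 21, b = 88, c = 173, d = 244.
This is a case-control study: participants were sampled on outcome status, so risks in the source population cannot be estimated directly — relative risk is not valid here. The odds ratio is the appropriate measure.
OR = (a·d)/(b·c) = (21 × 244) / (88 × 173) = 5124 / 15224 = 0.33657

0.337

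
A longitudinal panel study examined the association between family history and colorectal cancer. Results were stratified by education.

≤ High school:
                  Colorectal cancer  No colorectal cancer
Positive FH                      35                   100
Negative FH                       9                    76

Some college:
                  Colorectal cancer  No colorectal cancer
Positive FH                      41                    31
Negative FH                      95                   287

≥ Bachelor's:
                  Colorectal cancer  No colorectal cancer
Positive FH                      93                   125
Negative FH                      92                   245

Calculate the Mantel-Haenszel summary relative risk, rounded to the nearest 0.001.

RR_MH = Σ(aᵢ·n₀ᵢ/nᵢ) / Σ(cᵢ·n₁ᵢ/nᵢ), with n₁ᵢ = aᵢ+bᵢ (exposed), n₀ᵢ = cᵢ+dᵢ (unexposed), nᵢ = n₁ᵢ+n₀ᵢ.
Stratum 1 (≤ High school): n₁ = 135, n₀ = 85, n = 220; a·n₀/n = 35·85/220 = 13.5227; c·n₁/n = 9·135/220 = 5.5227
Stratum 2 (Some college): n₁ = 72, n₀ = 382, n = 454; a·n₀/n = 41·382/454 = 34.4978; c·n₁/n = 95·72/454 = 15.0661
Stratum 3 (≥ Bachelor's): n₁ = 218, n₀ = 337, n = 555; a·n₀/n = 93·337/555 = 56.4703; c·n₁/n = 92·218/555 = 36.1369
RR_MH = (13.5227 + 34.4978 + 56.4703) / (5.5227 + 15.0661 + 36.1369) = 104.4908 / 56.7257 = 1.84203

1.842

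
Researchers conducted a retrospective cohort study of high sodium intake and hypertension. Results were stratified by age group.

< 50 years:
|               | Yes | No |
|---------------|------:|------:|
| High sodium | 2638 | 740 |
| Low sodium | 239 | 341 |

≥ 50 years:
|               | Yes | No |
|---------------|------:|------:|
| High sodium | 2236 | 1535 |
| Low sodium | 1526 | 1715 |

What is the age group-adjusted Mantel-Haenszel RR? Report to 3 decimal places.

RR_MH = Σ(aᵢ·n₀ᵢ/nᵢ) / Σ(cᵢ·n₁ᵢ/nᵢ), with n₁ᵢ = aᵢ+bᵢ (exposed), n₀ᵢ = cᵢ+dᵢ (unexposed), nᵢ = n₁ᵢ+n₀ᵢ.
Stratum 1 (< 50 years): n₁ = 3378, n₀ = 580, n = 3958; a·n₀/n = 2638·580/3958 = 386.5690; c·n₁/n = 239·3378/3958 = 203.9773
Stratum 2 (≥ 50 years): n₁ = 3771, n₀ = 3241, n = 7012; a·n₀/n = 2236·3241/7012 = 1033.4963; c·n₁/n = 1526·3771/7012 = 820.6711
RR_MH = (386.5690 + 1033.4963) / (203.9773 + 820.6711) = 1420.0653 / 1024.6484 = 1.38590

1.386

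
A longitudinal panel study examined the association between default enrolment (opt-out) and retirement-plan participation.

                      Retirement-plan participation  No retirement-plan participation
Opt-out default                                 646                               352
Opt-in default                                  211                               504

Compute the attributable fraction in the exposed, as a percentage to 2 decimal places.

54.41

Cells: a = 646, b = 352, c = 211, d = 504.
Risk in exposed = 646/998 = 0.64729; risk in unexposed = 211/715 = 0.29510.
RR = 0.64729/0.29510 = 2.19344
AR% = (RR − 1)/RR × 100 = (2.19344 − 1)/2.19344 × 100 = 54.4095%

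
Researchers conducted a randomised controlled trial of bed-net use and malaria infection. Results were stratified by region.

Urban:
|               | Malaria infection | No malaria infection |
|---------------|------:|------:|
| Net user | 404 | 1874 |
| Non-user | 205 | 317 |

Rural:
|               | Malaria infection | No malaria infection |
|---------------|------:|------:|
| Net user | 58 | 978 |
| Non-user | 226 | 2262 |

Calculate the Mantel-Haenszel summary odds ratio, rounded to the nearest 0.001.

OR_MH = Σ(aᵢdᵢ/nᵢ) / Σ(bᵢcᵢ/nᵢ), where nᵢ is the stratum total.
Stratum 1 (Urban): n = 2800; a·d/n = 404·317/2800 = 45.7386; b·c/n = 1874·205/2800 = 137.2036
Stratum 2 (Rural): n = 3524; a·d/n = 58·2262/3524 = 37.2293; b·c/n = 978·226/3524 = 62.7208
OR_MH = (45.7386 + 37.2293) / (137.2036 + 62.7208) = 82.9679 / 199.9243 = 0.41500

0.415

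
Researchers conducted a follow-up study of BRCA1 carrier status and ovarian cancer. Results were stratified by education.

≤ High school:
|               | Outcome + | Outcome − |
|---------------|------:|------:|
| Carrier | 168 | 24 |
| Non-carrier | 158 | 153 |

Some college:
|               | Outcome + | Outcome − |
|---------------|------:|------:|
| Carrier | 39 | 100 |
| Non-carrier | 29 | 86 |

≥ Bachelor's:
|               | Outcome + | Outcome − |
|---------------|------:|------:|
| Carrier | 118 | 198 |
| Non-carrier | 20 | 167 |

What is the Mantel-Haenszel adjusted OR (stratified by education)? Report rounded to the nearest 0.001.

3.857

OR_MH = Σ(aᵢdᵢ/nᵢ) / Σ(bᵢcᵢ/nᵢ), where nᵢ is the stratum total.
Stratum 1 (≤ High school): n = 503; a·d/n = 168·153/503 = 51.1014; b·c/n = 24·158/503 = 7.5388
Stratum 2 (Some college): n = 254; a·d/n = 39·86/254 = 13.2047; b·c/n = 100·29/254 = 11.4173
Stratum 3 (≥ Bachelor's): n = 503; a·d/n = 118·167/503 = 39.1769; b·c/n = 198·20/503 = 7.8728
OR_MH = (51.1014 + 13.2047 + 39.1769) / (7.5388 + 11.4173 + 7.8728) = 103.4831 / 26.8289 = 3.85716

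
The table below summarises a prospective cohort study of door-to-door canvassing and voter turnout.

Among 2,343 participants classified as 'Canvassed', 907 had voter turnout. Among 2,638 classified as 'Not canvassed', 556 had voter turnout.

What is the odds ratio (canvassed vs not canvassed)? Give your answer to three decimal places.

From the description: a = 907, b = 1436, c = 556, d = 2082.
OR = (a·d)/(b·c) = (907 × 2082) / (1436 × 556) = 1888374 / 798416 = 2.36515
The odds of voter turnout are about 2.37 times as high in the canvassed group.

2.365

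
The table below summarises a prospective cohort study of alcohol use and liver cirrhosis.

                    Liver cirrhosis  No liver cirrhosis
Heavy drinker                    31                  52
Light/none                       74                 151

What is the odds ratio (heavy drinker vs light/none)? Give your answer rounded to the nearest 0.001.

1.216

Cells: a = 31, b = 52, c = 74, d = 151.
OR = (a·d)/(b·c) = (31 × 151) / (52 × 74) = 4681 / 3848 = 1.21648
The odds of liver cirrhosis are about 1.22 times as high in the heavy drinker group.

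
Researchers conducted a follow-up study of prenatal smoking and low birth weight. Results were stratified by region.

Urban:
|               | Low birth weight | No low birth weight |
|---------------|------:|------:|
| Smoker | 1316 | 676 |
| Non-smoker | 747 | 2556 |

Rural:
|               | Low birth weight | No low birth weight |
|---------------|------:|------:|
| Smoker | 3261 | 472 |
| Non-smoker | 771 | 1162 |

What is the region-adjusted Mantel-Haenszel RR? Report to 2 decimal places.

RR_MH = Σ(aᵢ·n₀ᵢ/nᵢ) / Σ(cᵢ·n₁ᵢ/nᵢ), with n₁ᵢ = aᵢ+bᵢ (exposed), n₀ᵢ = cᵢ+dᵢ (unexposed), nᵢ = n₁ᵢ+n₀ᵢ.
Stratum 1 (Urban): n₁ = 1992, n₀ = 3303, n = 5295; a·n₀/n = 1316·3303/5295 = 820.9156; c·n₁/n = 747·1992/5295 = 281.0244
Stratum 2 (Rural): n₁ = 3733, n₀ = 1933, n = 5666; a·n₀/n = 3261·1933/5666 = 1112.5155; c·n₁/n = 771·3733/5666 = 507.9673
RR_MH = (820.9156 + 1112.5155) / (281.0244 + 507.9673) = 1933.4311 / 788.9917 = 2.45051

2.45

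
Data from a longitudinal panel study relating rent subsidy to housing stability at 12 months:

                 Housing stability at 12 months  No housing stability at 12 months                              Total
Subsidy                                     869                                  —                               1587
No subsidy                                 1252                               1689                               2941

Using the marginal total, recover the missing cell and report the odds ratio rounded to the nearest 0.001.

The missing cell is in the exposed row: 1587 − 869 = 718.
So a = 869, b = 718, c = 1252, d = 1689.
OR = (a·d)/(b·c) = (869 × 1689) / (718 × 1252) = 1467741 / 898936 = 1.63275

1.633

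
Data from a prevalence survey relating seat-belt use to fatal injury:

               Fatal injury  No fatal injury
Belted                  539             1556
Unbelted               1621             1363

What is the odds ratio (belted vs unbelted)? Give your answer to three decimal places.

Cells: a = 539, b = 1556, c = 1621, d = 1363.
OR = (a·d)/(b·c) = (539 × 1363) / (1556 × 1621) = 734657 / 2522276 = 0.29127
Exposure is associated with lower odds of fatal injury (OR = 0.29 < 1).

0.291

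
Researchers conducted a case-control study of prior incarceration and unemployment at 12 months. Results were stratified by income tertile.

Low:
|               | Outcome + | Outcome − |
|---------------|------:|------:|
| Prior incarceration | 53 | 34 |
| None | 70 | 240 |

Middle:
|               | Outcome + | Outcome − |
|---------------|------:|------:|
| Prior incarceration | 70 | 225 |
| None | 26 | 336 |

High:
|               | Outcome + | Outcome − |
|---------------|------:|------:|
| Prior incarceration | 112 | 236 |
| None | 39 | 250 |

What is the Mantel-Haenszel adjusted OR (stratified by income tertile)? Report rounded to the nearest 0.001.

3.809

OR_MH = Σ(aᵢdᵢ/nᵢ) / Σ(bᵢcᵢ/nᵢ), where nᵢ is the stratum total.
Stratum 1 (Low): n = 397; a·d/n = 53·240/397 = 32.0403; b·c/n = 34·70/397 = 5.9950
Stratum 2 (Middle): n = 657; a·d/n = 70·336/657 = 35.7991; b·c/n = 225·26/657 = 8.9041
Stratum 3 (High): n = 637; a·d/n = 112·250/637 = 43.9560; b·c/n = 236·39/637 = 14.4490
OR_MH = (32.0403 + 35.7991 + 43.9560) / (5.9950 + 8.9041 + 14.4490) = 111.7954 / 29.3481 = 3.80930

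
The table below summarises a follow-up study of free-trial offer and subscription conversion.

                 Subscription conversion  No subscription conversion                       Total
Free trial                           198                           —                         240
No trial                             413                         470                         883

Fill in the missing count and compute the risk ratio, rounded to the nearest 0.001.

The missing cell is in the exposed row: 240 − 198 = 42.
So a = 198, b = 42, c = 413, d = 470.
RR = [a/(a+b)] / [c/(c+d)] = (198/240) / (413/883) = 0.82500/0.46772 = 1.76386

1.764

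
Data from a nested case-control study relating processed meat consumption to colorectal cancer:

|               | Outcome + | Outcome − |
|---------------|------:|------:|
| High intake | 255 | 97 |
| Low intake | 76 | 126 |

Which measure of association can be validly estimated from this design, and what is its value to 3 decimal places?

Cells: a = 255, b = 97, c = 76, d = 126.
This is a nested case-control study: participants were sampled on outcome status, so risks in the source population cannot be estimated directly — relative risk is not valid here. The odds ratio is the appropriate measure.
OR = (a·d)/(b·c) = (255 × 126) / (97 × 76) = 32130 / 7372 = 4.35838

4.358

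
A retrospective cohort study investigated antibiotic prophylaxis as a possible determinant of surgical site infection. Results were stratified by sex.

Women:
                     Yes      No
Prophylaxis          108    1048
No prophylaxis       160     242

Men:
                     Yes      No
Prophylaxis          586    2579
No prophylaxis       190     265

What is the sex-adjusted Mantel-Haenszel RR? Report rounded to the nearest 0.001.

0.356

RR_MH = Σ(aᵢ·n₀ᵢ/nᵢ) / Σ(cᵢ·n₁ᵢ/nᵢ), with n₁ᵢ = aᵢ+bᵢ (exposed), n₀ᵢ = cᵢ+dᵢ (unexposed), nᵢ = n₁ᵢ+n₀ᵢ.
Stratum 1 (Women): n₁ = 1156, n₀ = 402, n = 1558; a·n₀/n = 108·402/1558 = 27.8665; c·n₁/n = 160·1156/1558 = 118.7163
Stratum 2 (Men): n₁ = 3165, n₀ = 455, n = 3620; a·n₀/n = 586·455/3620 = 73.6547; c·n₁/n = 190·3165/3620 = 166.1188
RR_MH = (27.8665 + 73.6547) / (118.7163 + 166.1188) = 101.5212 / 284.8351 = 0.35642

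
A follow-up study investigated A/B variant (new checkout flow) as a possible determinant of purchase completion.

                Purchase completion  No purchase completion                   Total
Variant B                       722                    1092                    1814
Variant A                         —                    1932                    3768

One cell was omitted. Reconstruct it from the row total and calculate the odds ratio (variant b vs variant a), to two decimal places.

0.70

The missing cell is in the unexposed row: 3768 − 1932 = 1836.
So a = 722, b = 1092, c = 1836, d = 1932.
OR = (a·d)/(b·c) = (722 × 1932) / (1092 × 1836) = 1394904 / 2004912 = 0.69574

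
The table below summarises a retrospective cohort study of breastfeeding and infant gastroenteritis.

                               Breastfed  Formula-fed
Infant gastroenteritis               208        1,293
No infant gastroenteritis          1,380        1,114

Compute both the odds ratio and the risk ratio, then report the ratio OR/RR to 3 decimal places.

Reading the table with exposure as columns: a = 208 (Breastfed, case), b = 1380 (Breastfed, non-case), c = 1293 (Formula-fed, case), d = 1114.
OR = (208·1114)/(1380·1293) = 231712/1784340 = 0.12986
Risk in exposed = 208/1588 = 0.13098; risk in unexposed = 1293/2407 = 0.53718; RR = 0.24383
OR/RR = 0.12986 / 0.24383 = 0.53257
The outcome is not rare, so the OR lies further from 1 than the RR.

0.533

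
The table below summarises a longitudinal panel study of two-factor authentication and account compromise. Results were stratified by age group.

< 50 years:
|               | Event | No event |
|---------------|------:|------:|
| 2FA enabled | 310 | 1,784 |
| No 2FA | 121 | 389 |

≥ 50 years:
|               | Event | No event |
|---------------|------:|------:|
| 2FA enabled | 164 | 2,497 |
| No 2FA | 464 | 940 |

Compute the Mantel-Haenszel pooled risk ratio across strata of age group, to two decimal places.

RR_MH = Σ(aᵢ·n₀ᵢ/nᵢ) / Σ(cᵢ·n₁ᵢ/nᵢ), with n₁ᵢ = aᵢ+bᵢ (exposed), n₀ᵢ = cᵢ+dᵢ (unexposed), nᵢ = n₁ᵢ+n₀ᵢ.
Stratum 1 (< 50 years): n₁ = 2094, n₀ = 510, n = 2604; a·n₀/n = 310·510/2604 = 60.7143; c·n₁/n = 121·2094/2604 = 97.3018
Stratum 2 (≥ 50 years): n₁ = 2661, n₀ = 1404, n = 4065; a·n₀/n = 164·1404/4065 = 56.6435; c·n₁/n = 464·2661/4065 = 303.7402
RR_MH = (60.7143 + 56.6435) / (97.3018 + 303.7402) = 117.3578 / 401.0421 = 0.29263

0.29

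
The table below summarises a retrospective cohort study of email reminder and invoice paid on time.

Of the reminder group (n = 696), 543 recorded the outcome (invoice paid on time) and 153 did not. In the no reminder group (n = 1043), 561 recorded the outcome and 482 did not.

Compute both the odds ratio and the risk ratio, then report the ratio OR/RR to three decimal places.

From the description: a = 543, b = 153, c = 561, d = 482.
OR = (543·482)/(153·561) = 261726/85833 = 3.04925
Risk in exposed = 543/696 = 0.78017; risk in unexposed = 561/1043 = 0.53787; RR = 1.45048
OR/RR = 3.04925 / 1.45048 = 2.10223
The outcome is not rare, so the OR lies further from 1 than the RR.

2.102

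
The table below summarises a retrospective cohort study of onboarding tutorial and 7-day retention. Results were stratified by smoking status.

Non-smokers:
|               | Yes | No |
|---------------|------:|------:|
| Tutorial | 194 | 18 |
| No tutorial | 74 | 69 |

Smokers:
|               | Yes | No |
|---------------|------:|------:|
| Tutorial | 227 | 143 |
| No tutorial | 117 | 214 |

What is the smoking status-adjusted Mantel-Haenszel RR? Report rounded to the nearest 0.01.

RR_MH = Σ(aᵢ·n₀ᵢ/nᵢ) / Σ(cᵢ·n₁ᵢ/nᵢ), with n₁ᵢ = aᵢ+bᵢ (exposed), n₀ᵢ = cᵢ+dᵢ (unexposed), nᵢ = n₁ᵢ+n₀ᵢ.
Stratum 1 (Non-smokers): n₁ = 212, n₀ = 143, n = 355; a·n₀/n = 194·143/355 = 78.1465; c·n₁/n = 74·212/355 = 44.1915
Stratum 2 (Smokers): n₁ = 370, n₀ = 331, n = 701; a·n₀/n = 227·331/701 = 107.1854; c·n₁/n = 117·370/701 = 61.7546
RR_MH = (78.1465 + 107.1854) / (44.1915 + 61.7546) = 185.3319 / 105.9462 = 1.74930

1.75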